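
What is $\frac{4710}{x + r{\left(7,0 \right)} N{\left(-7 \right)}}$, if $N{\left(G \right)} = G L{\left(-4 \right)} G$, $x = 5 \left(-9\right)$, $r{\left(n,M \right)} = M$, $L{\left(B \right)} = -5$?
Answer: $- \frac{314}{3} \approx -104.67$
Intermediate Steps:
$x = -45$
$N{\left(G \right)} = - 5 G^{2}$ ($N{\left(G \right)} = G \left(-5\right) G = - 5 G G = - 5 G^{2}$)
$\frac{4710}{x + r{\left(7,0 \right)} N{\left(-7 \right)}} = \frac{4710}{-45 + 0 \left(- 5 \left(-7\right)^{2}\right)} = \frac{4710}{-45 + 0 \left(\left(-5\right) 49\right)} = \frac{4710}{-45 + 0 \left(-245\right)} = \frac{4710}{-45 + 0} = \frac{4710}{-45} = 4710 \left(- \frac{1}{45}\right) = - \frac{314}{3}$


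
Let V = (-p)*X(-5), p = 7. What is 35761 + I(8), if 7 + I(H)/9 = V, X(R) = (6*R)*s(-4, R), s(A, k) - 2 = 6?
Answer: 50818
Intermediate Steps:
s(A, k) = 8 (s(A, k) = 2 + 6 = 8)
X(R) = 48*R (X(R) = (6*R)*8 = 48*R)
V = 1680 (V = (-1*7)*(48*(-5)) = -7*(-240) = 1680)
I(H) = 15057 (I(H) = -63 + 9*1680 = -63 + 15120 = 15057)
35761 + I(8) = 35761 + 15057 = 50818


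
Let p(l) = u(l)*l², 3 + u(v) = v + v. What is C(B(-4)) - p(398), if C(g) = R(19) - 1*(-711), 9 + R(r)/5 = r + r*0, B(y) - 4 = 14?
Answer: -125613611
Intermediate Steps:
B(y) = 18 (B(y) = 4 + 14 = 18)
R(r) = -45 + 5*r (R(r) = -45 + 5*(r + r*0) = -45 + 5*(r + 0) = -45 + 5*r)
C(g) = 761 (C(g) = (-45 + 5*19) - 1*(-711) = (-45 + 95) + 711 = 50 + 711 = 761)
u(v) = -3 + 2*v (u(v) = -3 + (v + v) = -3 + 2*v)
p(l) = l²*(-3 + 2*l) (p(l) = (-3 + 2*l)*l² = l²*(-3 + 2*l))
C(B(-4)) - p(398) = 761 - 398²*(-3 + 2*398) = 761 - 158404*(-3 + 796) = 761 - 158404*793 = 761 - 1*125614372 = 761 - 125614372 = -125613611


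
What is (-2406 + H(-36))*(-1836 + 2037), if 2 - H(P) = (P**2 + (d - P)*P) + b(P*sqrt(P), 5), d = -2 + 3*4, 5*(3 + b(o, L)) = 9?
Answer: -2053014/5 ≈ -4.1060e+5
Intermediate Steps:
b(o, L) = -6/5 (b(o, L) = -3 + (1/5)*9 = -3 + 9/5 = -6/5)
d = 10 (d = -2 + 12 = 10)
H(P) = 16/5 - P**2 - P*(10 - P) (H(P) = 2 - ((P**2 + (10 - P)*P) - 6/5) = 2 - ((P**2 + P*(10 - P)) - 6/5) = 2 - (-6/5 + P**2 + P*(10 - P)) = 2 + (6/5 - P**2 - P*(10 - P)) = 16/5 - P**2 - P*(10 - P))
(-2406 + H(-36))*(-1836 + 2037) = (-2406 + (16/5 - 10*(-36)))*(-1836 + 2037) = (-2406 + (16/5 + 360))*201 = (-2406 + 1816/5)*201 = -10214/5*201 = -2053014/5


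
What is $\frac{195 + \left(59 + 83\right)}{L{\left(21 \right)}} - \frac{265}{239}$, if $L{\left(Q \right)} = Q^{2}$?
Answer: $- \frac{36322}{105399} \approx -0.34461$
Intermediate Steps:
$\frac{195 + \left(59 + 83\right)}{L{\left(21 \right)}} - \frac{265}{239} = \frac{195 + \left(59 + 83\right)}{21^{2}} - \frac{265}{239} = \frac{195 + 142}{441} - \frac{265}{239} = 337 \cdot \frac{1}{441} - \frac{265}{239} = \frac{337}{441} - \frac{265}{239} = - \frac{36322}{105399}$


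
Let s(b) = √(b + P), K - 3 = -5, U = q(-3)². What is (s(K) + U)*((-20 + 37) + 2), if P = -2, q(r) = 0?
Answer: 38*I ≈ 38.0*I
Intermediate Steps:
U = 0 (U = 0² = 0)
K = -2 (K = 3 - 5 = -2)
s(b) = √(-2 + b) (s(b) = √(b - 2) = √(-2 + b))
(s(K) + U)*((-20 + 37) + 2) = (√(-2 - 2) + 0)*((-20 + 37) + 2) = (√(-4) + 0)*(17 + 2) = (2*I + 0)*19 = (2*I)*19 = 38*I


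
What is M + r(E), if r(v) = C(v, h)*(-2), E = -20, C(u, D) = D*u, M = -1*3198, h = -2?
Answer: -3278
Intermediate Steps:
M = -3198
r(v) = 4*v (r(v) = -2*v*(-2) = 4*v)
M + r(E) = -3198 + 4*(-20) = -3198 - 80 = -3278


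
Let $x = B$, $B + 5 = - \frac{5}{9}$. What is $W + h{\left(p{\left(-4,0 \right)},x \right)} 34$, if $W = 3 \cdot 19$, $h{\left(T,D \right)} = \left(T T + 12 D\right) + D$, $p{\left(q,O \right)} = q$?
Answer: $- \frac{16691}{9} \approx -1854.6$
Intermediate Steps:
$B = - \frac{50}{9}$ ($B = -5 - \frac{5}{9} = - \frac{50}{9} \approx -5.5556$)
$x = - \frac{50}{9} \approx -5.5556$
$h{\left(T,D \right)} = T^{2} + 13 D$ ($h{\left(T,D \right)} = \left(T^{2} + 12 D\right) + D = T^{2} + 13 D$)
$W = 57$
$W + h{\left(p{\left(-4,0 \right)},x \right)} 34 = 57 + \left(\left(-4\right)^{2} + 13 \left(- \frac{50}{9}\right)\right) 34 = 57 + \left(16 - \frac{650}{9}\right) 34 = 57 - \frac{17204}{9} = - \frac{16691}{9}$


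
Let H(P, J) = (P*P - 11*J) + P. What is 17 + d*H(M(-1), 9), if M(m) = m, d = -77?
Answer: 7640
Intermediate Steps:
H(P, J) = P + P² - 11*J (H(P, J) = (P² - 11*J) + P = P + P² - 11*J)
17 + d*H(M(-1), 9) = 17 - 77*(-1 + (-1)² - 11*9) = 17 - 77*(-1 + 1 - 99) = 17 - 77*(-99) = 17 + 7623 = 7640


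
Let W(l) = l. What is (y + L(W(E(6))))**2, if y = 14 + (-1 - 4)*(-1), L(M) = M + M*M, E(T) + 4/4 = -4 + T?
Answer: 441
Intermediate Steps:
E(T) = -5 + T (E(T) = -1 + (-4 + T) = -5 + T)
L(M) = M + M**2
y = 19 (y = 14 - 5*(-1) = 14 + 5 = 19)
(y + L(W(E(6))))**2 = (19 + (-5 + 6)*(1 + (-5 + 6)))**2 = (19 + 1*(1 + 1))**2 = (19 + 1*2)**2 = (19 + 2)**2 = 21**2 = 441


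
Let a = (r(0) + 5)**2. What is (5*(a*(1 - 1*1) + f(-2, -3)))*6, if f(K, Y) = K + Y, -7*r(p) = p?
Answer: -150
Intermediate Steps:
r(p) = -p/7
a = 25 (a = (-1/7*0 + 5)**2 = (0 + 5)**2 = 5**2 = 25)
(5*(a*(1 - 1*1) + f(-2, -3)))*6 = (5*(25*(1 - 1*1) + (-2 - 3)))*6 = (5*(25*(1 - 1) - 5))*6 = (5*(25*0 - 5))*6 = (5*(0 - 5))*6 = (5*(-5))*6 = -25*6 = -150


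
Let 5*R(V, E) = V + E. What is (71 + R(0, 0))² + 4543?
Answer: 9584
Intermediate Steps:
R(V, E) = E/5 + V/5 (R(V, E) = (V + E)/5 = (E + V)/5 = E/5 + V/5)
(71 + R(0, 0))² + 4543 = (71 + ((⅕)*0 + (⅕)*0))² + 4543 = (71 + (0 + 0))² + 4543 = (71 + 0)² + 4543 = 71² + 4543 = 5041 + 4543 = 9584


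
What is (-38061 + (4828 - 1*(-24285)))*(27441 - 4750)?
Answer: -203039068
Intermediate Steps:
(-38061 + (4828 - 1*(-24285)))*(27441 - 4750) = (-38061 + (4828 + 24285))*22691 = (-38061 + 29113)*22691 = -8948*22691 = -203039068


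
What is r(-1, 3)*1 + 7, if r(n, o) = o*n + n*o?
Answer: 1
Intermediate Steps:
r(n, o) = 2*n*o (r(n, o) = n*o + n*o = 2*n*o)
r(-1, 3)*1 + 7 = (2*(-1)*3)*1 + 7 = -6*1 + 7 = -6 + 7 = 1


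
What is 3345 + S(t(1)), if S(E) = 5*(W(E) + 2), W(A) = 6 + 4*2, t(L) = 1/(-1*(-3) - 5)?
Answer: 3425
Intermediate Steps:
t(L) = -½ (t(L) = 1/(3 - 5) = 1/(-2) = -½)
W(A) = 14 (W(A) = 6 + 8 = 14)
S(E) = 80 (S(E) = 5*(14 + 2) = 5*16 = 80)
3345 + S(t(1)) = 3345 + 80 = 3425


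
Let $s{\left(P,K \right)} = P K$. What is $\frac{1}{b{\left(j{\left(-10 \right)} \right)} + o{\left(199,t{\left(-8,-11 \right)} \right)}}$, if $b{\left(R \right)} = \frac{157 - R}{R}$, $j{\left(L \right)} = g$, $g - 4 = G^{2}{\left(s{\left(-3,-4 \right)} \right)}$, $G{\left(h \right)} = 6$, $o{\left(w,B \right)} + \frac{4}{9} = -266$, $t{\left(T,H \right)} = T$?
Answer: $- \frac{360}{94867} \approx -0.0037948$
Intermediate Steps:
$s{\left(P,K \right)} = K P$
$o{\left(w,B \right)} = - \frac{2398}{9}$ ($o{\left(w,B \right)} = - \frac{4}{9} - 266 = - \frac{2398}{9}$)
$g = 40$ ($g = 4 + 6^{2} = 4 + 36 = 40$)
$j{\left(L \right)} = 40$
$b{\left(R \right)} = \frac{157 - R}{R}$
$\frac{1}{b{\left(j{\left(-10 \right)} \right)} + o{\left(199,t{\left(-8,-11 \right)} \right)}} = \frac{1}{\frac{157 - 40}{40} - \frac{2398}{9}} = \frac{1}{\frac{1}{40} \cdot 117 - \frac{2398}{9}} = \frac{1}{\frac{117}{40} - \frac{2398}{9}} = \frac{1}{- \frac{94867}{360}} = - \frac{360}{94867}$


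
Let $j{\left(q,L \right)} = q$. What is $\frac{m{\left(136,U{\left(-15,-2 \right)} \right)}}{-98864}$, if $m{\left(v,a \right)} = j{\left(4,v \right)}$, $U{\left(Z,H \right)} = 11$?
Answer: $- \frac{1}{24716} \approx -4.046 \cdot 10^{-5}$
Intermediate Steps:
$m{\left(v,a \right)} = 4$
$\frac{m{\left(136,U{\left(-15,-2 \right)} \right)}}{-98864} = \frac{4}{-98864} = 4 \left(- \frac{1}{98864}\right) = - \frac{1}{24716}$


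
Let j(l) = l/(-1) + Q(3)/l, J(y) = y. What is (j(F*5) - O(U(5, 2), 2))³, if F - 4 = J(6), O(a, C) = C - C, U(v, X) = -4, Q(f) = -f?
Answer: -15681317527/125000 ≈ -1.2545e+5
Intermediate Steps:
O(a, C) = 0
F = 10 (F = 4 + 6 = 10)
j(l) = -l - 3/l (j(l) = l/(-1) + (-1*3)/l = l*(-1) - 3/l = -l - 3/l)
(j(F*5) - O(U(5, 2), 2))³ = ((-10*5 - 3/(10*5)) - 1*0)³ = ((-1*50 - 3/50) + 0)³ = ((-50 - 3*1/50) + 0)³ = ((-50 - 3/50) + 0)³ = (-2503/50 + 0)³ = (-2503/50)³ = -15681317527/125000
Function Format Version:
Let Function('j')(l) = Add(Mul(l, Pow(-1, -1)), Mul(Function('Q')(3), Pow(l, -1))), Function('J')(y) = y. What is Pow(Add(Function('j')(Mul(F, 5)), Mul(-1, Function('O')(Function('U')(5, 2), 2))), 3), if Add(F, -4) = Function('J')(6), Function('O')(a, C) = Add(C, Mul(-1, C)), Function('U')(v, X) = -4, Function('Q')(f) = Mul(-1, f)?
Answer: Rational(-15681317527, 125000) ≈ -1.2545e+5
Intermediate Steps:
Function('O')(a, C) = 0
F = 10 (F = Add(4, 6) = 10)
Function('j')(l) = Add(Mul(-1, l), Mul(-3, Pow(l, -1))) (Function('j')(l) = Add(Mul(l, Pow(-1, -1)), Mul(Mul(-1, 3), Pow(l, -1))) = Add(Mul(l, -1), Mul(-3, Pow(l, -1))) = Add(Mul(-1, l), Mul(-3, Pow(l, -1))))
Pow(Add(Function('j')(Mul(F, 5)), Mul(-1, Function('O')(Function('U')(5, 2), 2))), 3) = Pow(Add(Add(Mul(-1, Mul(10, 5)), Mul(-3, Pow(Mul(10, 5), -1))), Mul(-1, 0)), 3) = Pow(Add(Add(Mul(-1, 50), Mul(-3, Pow(50, -1))), 0), 3) = Pow(Add(Add(-50, Mul(-3, Rational(1, 50))), 0), 3) = Pow(Add(Add(-50, Rational(-3, 50)), 0), 3) = Pow(Add(Rational(-2503, 50), 0), 3) = Pow(Rational(-2503, 50), 3) = Rational(-15681317527, 125000)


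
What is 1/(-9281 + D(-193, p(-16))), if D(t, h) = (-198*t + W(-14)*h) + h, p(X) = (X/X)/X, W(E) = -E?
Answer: 16/462913 ≈ 3.4564e-5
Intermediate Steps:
p(X) = 1/X
D(t, h) = -198*t + 15*h (D(t, h) = (-198*t + (-1*(-14))*h) + h = (-198*t + 14*h) + h = -198*t + 15*h)
1/(-9281 + D(-193, p(-16))) = 1/(-9281 + (-198*(-193) + 15/(-16))) = 1/(-9281 + (38214 + 15*(-1/16))) = 1/(-9281 + (38214 - 15/16)) = 1/(-9281 + 611409/16) = 1/(462913/16) = 16/462913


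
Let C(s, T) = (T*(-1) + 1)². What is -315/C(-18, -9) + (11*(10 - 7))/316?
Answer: -1203/395 ≈ -3.0456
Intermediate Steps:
C(s, T) = (1 - T)² (C(s, T) = (-T + 1)² = (1 - T)²)
-315/C(-18, -9) + (11*(10 - 7))/316 = -315/(-1 - 9)² + (11*(10 - 7))/316 = -315/((-10)²) + (11*3)*(1/316) = -315/100 + 33*(1/316) = -315*1/100 + 33/316 = -63/20 + 33/316 = -1203/395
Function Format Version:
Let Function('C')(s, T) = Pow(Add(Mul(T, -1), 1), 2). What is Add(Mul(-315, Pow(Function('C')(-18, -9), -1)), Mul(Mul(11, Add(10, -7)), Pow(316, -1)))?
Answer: Rational(-1203, 395) ≈ -3.0456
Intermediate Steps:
Function('C')(s, T) = Pow(Add(1, Mul(-1, T)), 2) (Function('C')(s, T) = Pow(Add(Mul(-1, T), 1), 2) = Pow(Add(1, Mul(-1, T)), 2))
Add(Mul(-315, Pow(Function('C')(-18, -9), -1)), Mul(Mul(11, Add(10, -7)), Pow(316, -1))) = Add(Mul(-315, Pow(Pow(Add(-1, -9), 2), -1)), Mul(Mul(11, Add(10, -7)), Pow(316, -1))) = Add(Mul(-315, Pow(Pow(-10, 2), -1)), Mul(Mul(11, 3), Rational(1, 316))) = Add(Mul(-315, Pow(100, -1)), Mul(33, Rational(1, 316))) = Add(Mul(-315, Rational(1, 100)), Rational(33, 316)) = Add(Rational(-63, 20), Rational(33, 316)) = Rational(-1203, 395)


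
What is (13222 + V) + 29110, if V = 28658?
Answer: 70990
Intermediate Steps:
(13222 + V) + 29110 = (13222 + 28658) + 29110 = 41880 + 29110 = 70990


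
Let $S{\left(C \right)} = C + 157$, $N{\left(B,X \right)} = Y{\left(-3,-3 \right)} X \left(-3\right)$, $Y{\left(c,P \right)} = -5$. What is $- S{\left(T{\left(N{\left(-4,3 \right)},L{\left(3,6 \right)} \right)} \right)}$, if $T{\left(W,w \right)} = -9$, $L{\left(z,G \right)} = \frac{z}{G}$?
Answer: $-148$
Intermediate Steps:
$N{\left(B,X \right)} = 15 X$ ($N{\left(B,X \right)} = - 5 X \left(-3\right) = 15 X$)
$S{\left(C \right)} = 157 + C$
$- S{\left(T{\left(N{\left(-4,3 \right)},L{\left(3,6 \right)} \right)} \right)} = - (157 - 9) = \left(-1\right) 148 = -148$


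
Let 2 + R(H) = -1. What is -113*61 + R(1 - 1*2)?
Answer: -6896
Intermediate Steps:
R(H) = -3 (R(H) = -2 - 1 = -3)
-113*61 + R(1 - 1*2) = -113*61 - 3 = -6893 - 3 = -6896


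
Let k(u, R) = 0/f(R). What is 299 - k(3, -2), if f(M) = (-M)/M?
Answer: 299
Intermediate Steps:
f(M) = -1
k(u, R) = 0 (k(u, R) = 0/(-1) = 0*(-1) = 0)
299 - k(3, -2) = 299 - 1*0 = 299 + 0 = 299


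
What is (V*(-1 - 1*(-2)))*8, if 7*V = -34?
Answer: -272/7 ≈ -38.857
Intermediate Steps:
V = -34/7 (V = (⅐)*(-34) = -34/7 ≈ -4.8571)
(V*(-1 - 1*(-2)))*8 = -34*(-1 - 1*(-2))/7*8 = -34*(-1 + 2)/7*8 = -34/7*1*8 = -34/7*8 = -272/7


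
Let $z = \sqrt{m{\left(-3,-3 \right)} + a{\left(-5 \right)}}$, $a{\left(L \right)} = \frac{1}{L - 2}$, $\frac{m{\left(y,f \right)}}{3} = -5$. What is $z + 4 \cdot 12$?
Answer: $48 + \frac{i \sqrt{742}}{7} \approx 48.0 + 3.8914 i$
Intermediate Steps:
$m{\left(y,f \right)} = -15$ ($m{\left(y,f \right)} = 3 \left(-5\right) = -15$)
$a{\left(L \right)} = \frac{1}{-2 + L}$
$z = \frac{i \sqrt{742}}{7}$ ($z = \sqrt{-15 + \frac{1}{-2 - 5}} = \sqrt{-15 + \frac{1}{-7}} = \sqrt{-15 - \frac{1}{7}} = \sqrt{- \frac{106}{7}} = \frac{i \sqrt{742}}{7} \approx 3.8914 i$)
$z + 4 \cdot 12 = \frac{i \sqrt{742}}{7} + 4 \cdot 12 = \frac{i \sqrt{742}}{7} + 48 = 48 + \frac{i \sqrt{742}}{7}$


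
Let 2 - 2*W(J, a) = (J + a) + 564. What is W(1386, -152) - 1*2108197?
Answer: -2109095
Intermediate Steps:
W(J, a) = -281 - J/2 - a/2 (W(J, a) = 1 - ((J + a) + 564)/2 = 1 - (564 + J + a)/2 = 1 + (-282 - J/2 - a/2) = -281 - J/2 - a/2)
W(1386, -152) - 1*2108197 = (-281 - ½*1386 - ½*(-152)) - 1*2108197 = (-281 - 693 + 76) - 2108197 = -898 - 2108197 = -2109095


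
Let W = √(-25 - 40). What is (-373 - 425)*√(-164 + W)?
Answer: -798*√(-164 + I*√65) ≈ -251.12 - 10222.0*I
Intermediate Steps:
W = I*√65 (W = √(-65) = I*√65 ≈ 8.0623*I)
(-373 - 425)*√(-164 + W) = (-373 - 425)*√(-164 + I*√65) = -798*√(-164 + I*√65)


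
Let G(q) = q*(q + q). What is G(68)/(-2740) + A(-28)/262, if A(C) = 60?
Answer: -282322/89735 ≈ -3.1462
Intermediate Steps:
G(q) = 2*q**2 (G(q) = q*(2*q) = 2*q**2)
G(68)/(-2740) + A(-28)/262 = (2*68**2)/(-2740) + 60/262 = (2*4624)*(-1/2740) + 60*(1/262) = 9248*(-1/2740) + 30/131 = -2312/685 + 30/131 = -282322/89735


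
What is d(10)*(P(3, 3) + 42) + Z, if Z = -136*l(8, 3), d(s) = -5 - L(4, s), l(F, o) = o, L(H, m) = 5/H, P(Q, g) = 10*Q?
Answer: -858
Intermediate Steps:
d(s) = -25/4 (d(s) = -5 - 5/4 = -25/4)
Z = -408 (Z = -136*3 = -408)
d(10)*(P(3, 3) + 42) + Z = -25*(10*3 + 42)/4 - 408 = -25*(30 + 42)/4 - 408 = -25/4*72 - 408 = -450 - 408 = -858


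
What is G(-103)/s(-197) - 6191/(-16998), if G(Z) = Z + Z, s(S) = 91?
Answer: -2938207/1546818 ≈ -1.8995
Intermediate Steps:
G(Z) = 2*Z
G(-103)/s(-197) - 6191/(-16998) = (2*(-103))/91 - 6191/(-16998) = -206*1/91 - 6191*(-1/16998) = -206/91 + 6191/16998 = -2938207/1546818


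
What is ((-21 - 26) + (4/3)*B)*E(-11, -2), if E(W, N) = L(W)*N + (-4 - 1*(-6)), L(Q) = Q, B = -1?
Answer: -1160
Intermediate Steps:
E(W, N) = 2 + N*W (E(W, N) = W*N + (-4 - 1*(-6)) = N*W + (-4 + 6) = N*W + 2 = 2 + N*W)
((-21 - 26) + (4/3)*B)*E(-11, -2) = ((-21 - 26) + (4/3)*(-1))*(2 - 2*(-11)) = (-47 + (4*(⅓))*(-1))*(2 + 22) = (-47 + (4/3)*(-1))*24 = (-47 - 4/3)*24 = -145/3*24 = -1160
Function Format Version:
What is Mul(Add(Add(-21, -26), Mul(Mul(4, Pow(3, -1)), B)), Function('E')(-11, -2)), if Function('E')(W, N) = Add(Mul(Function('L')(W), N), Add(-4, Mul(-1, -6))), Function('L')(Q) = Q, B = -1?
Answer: -1160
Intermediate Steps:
Function('E')(W, N) = Add(2, Mul(N, W)) (Function('E')(W, N) = Add(Mul(W, N), Add(-4, Mul(-1, -6))) = Add(Mul(N, W), Add(-4, 6)) = Add(Mul(N, W), 2) = Add(2, Mul(N, W)))
Mul(Add(Add(-21, -26), Mul(Mul(4, Pow(3, -1)), B)), Function('E')(-11, -2)) = Mul(Add(Add(-21, -26), Mul(Mul(4, Pow(3, -1)), -1)), Add(2, Mul(-2, -11))) = Mul(Add(-47, Mul(Mul(4, Rational(1, 3)), -1)), Add(2, 22)) = Mul(Add(-47, Mul(Rational(4, 3), -1)), 24) = Mul(Add(-47, Rational(-4, 3)), 24) = Mul(Rational(-145, 3), 24) = -1160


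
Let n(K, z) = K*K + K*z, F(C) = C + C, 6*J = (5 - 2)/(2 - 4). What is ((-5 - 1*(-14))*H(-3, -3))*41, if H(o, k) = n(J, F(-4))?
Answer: 12177/16 ≈ 761.06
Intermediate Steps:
J = -1/4 (J = ((5 - 2)/(2 - 4))/6 = (3/(-2))/6 = (3*(-1/2))/6 = (1/6)*(-3/2) = -1/4 ≈ -0.25000)
F(C) = 2*C
n(K, z) = K**2 + K*z
H(o, k) = 33/16 (H(o, k) = -(-1/4 + 2*(-4))/4 = -(-1/4 - 8)/4 = -1/4*(-33/4) = 33/16)
((-5 - 1*(-14))*H(-3, -3))*41 = ((-5 - 1*(-14))*(33/16))*41 = ((-5 + 14)*(33/16))*41 = (9*(33/16))*41 = (297/16)*41 = 12177/16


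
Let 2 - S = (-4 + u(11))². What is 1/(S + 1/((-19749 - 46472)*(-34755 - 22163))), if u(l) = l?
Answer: -3769166878/177150843265 ≈ -0.021277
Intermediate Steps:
S = -47 (S = 2 - (-4 + 11)² = 2 - 1*7² = 2 - 1*49 = 2 - 49 = -47)
1/(S + 1/((-19749 - 46472)*(-34755 - 22163))) = 1/(-47 + 1/((-19749 - 46472)*(-34755 - 22163))) = 1/(-47 + 1/(-66221*(-56918))) = 1/(-47 + 1/3769166878) = 1/(-177150843265/3769166878) = -3769166878/177150843265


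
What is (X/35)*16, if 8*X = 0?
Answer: 0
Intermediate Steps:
X = 0 (X = (⅛)*0 = 0)
(X/35)*16 = (0/35)*16 = (0*(1/35))*16 = 0*16 = 0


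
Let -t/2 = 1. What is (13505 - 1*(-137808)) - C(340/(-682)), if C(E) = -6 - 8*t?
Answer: 151303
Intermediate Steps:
t = -2 (t = -2*1 = -2)
C(E) = 10 (C(E) = -6 - 8*(-2) = -6 + 16 = 10)
(13505 - 1*(-137808)) - C(340/(-682)) = (13505 - 1*(-137808)) - 1*10 = (13505 + 137808) - 10 = 151313 - 10 = 151303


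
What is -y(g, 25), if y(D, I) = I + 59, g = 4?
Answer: -84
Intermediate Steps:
y(D, I) = 59 + I
-y(g, 25) = -(59 + 25) = -1*84 = -84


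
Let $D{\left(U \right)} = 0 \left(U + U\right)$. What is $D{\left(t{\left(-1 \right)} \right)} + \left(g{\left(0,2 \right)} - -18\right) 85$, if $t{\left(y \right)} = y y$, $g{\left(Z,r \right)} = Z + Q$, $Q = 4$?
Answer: $1870$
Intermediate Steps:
$g{\left(Z,r \right)} = 4 + Z$ ($g{\left(Z,r \right)} = Z + 4 = 4 + Z$)
$t{\left(y \right)} = y^{2}$
$D{\left(U \right)} = 0$ ($D{\left(U \right)} = 0 \cdot 2 U = 0$)
$D{\left(t{\left(-1 \right)} \right)} + \left(g{\left(0,2 \right)} - -18\right) 85 = 0 + \left(\left(4 + 0\right) - -18\right) 85 = 0 + \left(4 + 18\right) 85 = 0 + 22 \cdot 85 = 0 + 1870 = 1870$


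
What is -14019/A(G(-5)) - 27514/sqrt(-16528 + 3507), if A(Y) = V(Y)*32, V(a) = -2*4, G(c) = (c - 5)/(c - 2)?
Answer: 14019/256 + 27514*I*sqrt(13021)/13021 ≈ 54.762 + 241.12*I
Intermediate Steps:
G(c) = (-5 + c)/(-2 + c)
V(a) = -8
A(Y) = -256 (A(Y) = -8*32 = -256)
-14019/A(G(-5)) - 27514/sqrt(-16528 + 3507) = -14019/(-256) - 27514/sqrt(-16528 + 3507) = -14019*(-1/256) - 27514*(-I*sqrt(13021)/13021) = 14019/256 - 27514*(-I*sqrt(13021)/13021) = 14019/256 - (-27514)*I*sqrt(13021)/13021 = 14019/256 + 27514*I*sqrt(13021)/13021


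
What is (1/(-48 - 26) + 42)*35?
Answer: 108745/74 ≈ 1469.5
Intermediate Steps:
(1/(-48 - 26) + 42)*35 = (1/(-74) + 42)*35 = (-1/74 + 42)*35 = (3107/74)*35 = 108745/74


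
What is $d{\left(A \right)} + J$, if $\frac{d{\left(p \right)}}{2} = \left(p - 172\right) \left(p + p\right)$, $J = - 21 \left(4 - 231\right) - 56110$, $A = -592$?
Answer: $1757809$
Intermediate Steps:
$J = -51343$ ($J = \left(-21\right) \left(-227\right) - 56110 = 4767 - 56110 = -51343$)
$d{\left(p \right)} = 4 p \left(-172 + p\right)$ ($d{\left(p \right)} = 2 \left(p - 172\right) \left(p + p\right) = 2 \left(-172 + p\right) 2 p = 2 \cdot 2 p \left(-172 + p\right) = 4 p \left(-172 + p\right)$)
$d{\left(A \right)} + J = 4 \left(-592\right) \left(-172 - 592\right) - 51343 = 4 \left(-592\right) \left(-764\right) - 51343 = 1809152 - 51343 = 1757809$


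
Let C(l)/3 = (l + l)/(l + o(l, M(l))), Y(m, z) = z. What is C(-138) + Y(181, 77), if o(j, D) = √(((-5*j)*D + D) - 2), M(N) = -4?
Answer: 298939/3635 + 138*I*√2766/3635 ≈ 82.239 + 1.9966*I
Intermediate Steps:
o(j, D) = √(-2 + D - 5*D*j) (o(j, D) = √((-5*D*j + D) - 2) = √((D - 5*D*j) - 2) = √(-2 + D - 5*D*j))
C(l) = 6*l/(l + √(-6 + 20*l)) (C(l) = 3*((l + l)/(l + √(-2 - 4 - 5*(-4)*l))) = 3*((2*l)/(l + √(-2 - 4 + 20*l))) = 3*((2*l)/(l + √(-6 + 20*l))) = 3*(2*l/(l + √(-6 + 20*l))) = 6*l/(l + √(-6 + 20*l)))
C(-138) + Y(181, 77) = 6*(-138)/(-138 + √2*√(-3 + 10*(-138))) + 77 = 6*(-138)/(-138 + √2*√(-3 - 1380)) + 77 = 6*(-138)/(-138 + √2*√(-1383)) + 77 = 6*(-138)/(-138 + √2*(I*√1383)) + 77 = 6*(-138)/(-138 + I*√2766) + 77 = -828/(-138 + I*√2766) + 77 = 77 - 828/(-138 + I*√2766)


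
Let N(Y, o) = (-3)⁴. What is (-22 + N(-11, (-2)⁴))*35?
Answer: 2065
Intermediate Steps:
N(Y, o) = 81
(-22 + N(-11, (-2)⁴))*35 = (-22 + 81)*35 = 59*35 = 2065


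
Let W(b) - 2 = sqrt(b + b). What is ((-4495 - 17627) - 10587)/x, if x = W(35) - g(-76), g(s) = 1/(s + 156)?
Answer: 416058480/422719 - 209337600*sqrt(70)/422719 ≈ -3159.0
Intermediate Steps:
g(s) = 1/(156 + s)
W(b) = 2 + sqrt(2)*sqrt(b) (W(b) = 2 + sqrt(b + b) = 2 + sqrt(2*b) = 2 + sqrt(2)*sqrt(b))
x = 159/80 + sqrt(70) (x = (2 + sqrt(2)*sqrt(35)) - 1/(156 - 76) = (2 + sqrt(70)) - 1/80 = 159/80 + sqrt(70) ≈ 10.354)
((-4495 - 17627) - 10587)/x = ((-4495 - 17627) - 10587)/(159/80 + sqrt(70)) = (-22122 - 10587)/(159/80 + sqrt(70)) = -32709/(159/80 + sqrt(70))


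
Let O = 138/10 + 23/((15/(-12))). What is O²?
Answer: 529/25 ≈ 21.160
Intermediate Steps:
O = -23/5 (O = 138*(⅒) + 23/((15*(-1/12))) = 69/5 + 23/(-5/4) = 69/5 + 23*(-⅘) = 69/5 - 92/5 = -23/5 ≈ -4.6000)
O² = (-23/5)² = 529/25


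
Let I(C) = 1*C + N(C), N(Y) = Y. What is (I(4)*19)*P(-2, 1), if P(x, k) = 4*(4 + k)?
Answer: 3040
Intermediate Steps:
P(x, k) = 16 + 4*k
I(C) = 2*C (I(C) = 1*C + C = C + C = 2*C)
(I(4)*19)*P(-2, 1) = ((2*4)*19)*(16 + 4*1) = (8*19)*(16 + 4) = 152*20 = 3040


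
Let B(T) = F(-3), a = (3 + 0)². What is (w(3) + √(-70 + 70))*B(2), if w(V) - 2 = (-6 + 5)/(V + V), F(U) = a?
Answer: 33/2 ≈ 16.500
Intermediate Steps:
a = 9 (a = 3² = 9)
F(U) = 9
w(V) = 2 - 1/(2*V) (w(V) = 2 + (-6 + 5)/(V + V) = 2 - 1/(2*V))
B(T) = 9
(w(3) + √(-70 + 70))*B(2) = ((2 - ½/3) + √(-70 + 70))*9 = ((2 - ½*⅓) + √0)*9 = ((2 - ⅙) + 0)*9 = (11/6 + 0)*9 = (11/6)*9 = 33/2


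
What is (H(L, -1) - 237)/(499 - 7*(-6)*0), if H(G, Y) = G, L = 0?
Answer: -237/499 ≈ -0.47495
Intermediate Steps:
(H(L, -1) - 237)/(499 - 7*(-6)*0) = (0 - 237)/(499 - 7*(-6)*0) = -237/(499 + 42*0) = -237/(499 + 0) = -237/499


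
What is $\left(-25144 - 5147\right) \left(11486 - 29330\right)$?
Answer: $540512604$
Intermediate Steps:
$\left(-25144 - 5147\right) \left(11486 - 29330\right) = - 30291 \left(11486 - 29330\right) = \left(-30291\right) \left(-17844\right) = 540512604$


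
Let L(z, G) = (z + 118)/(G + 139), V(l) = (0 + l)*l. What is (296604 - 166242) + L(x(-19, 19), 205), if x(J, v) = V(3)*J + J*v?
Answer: 22422057/172 ≈ 1.3036e+5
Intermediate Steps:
V(l) = l² (V(l) = l*l = l²)
x(J, v) = 9*J + J*v (x(J, v) = 3²*J + J*v = 9*J + J*v)
L(z, G) = (118 + z)/(139 + G)
(296604 - 166242) + L(x(-19, 19), 205) = (296604 - 166242) + (118 - 19*(9 + 19))/(139 + 205) = 130362 + (118 - 19*28)/344 = 130362 + (118 - 532)/344 = 130362 + (1/344)*(-414) = 130362 - 207/172 = 22422057/172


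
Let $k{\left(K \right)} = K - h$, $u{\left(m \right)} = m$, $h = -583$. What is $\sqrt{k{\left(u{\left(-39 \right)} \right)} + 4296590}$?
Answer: $\sqrt{4297134} \approx 2073.0$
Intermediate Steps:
$k{\left(K \right)} = 583 + K$ ($k{\left(K \right)} = K - -583 = K + 583 = 583 + K$)
$\sqrt{k{\left(u{\left(-39 \right)} \right)} + 4296590} = \sqrt{\left(583 - 39\right) + 4296590} = \sqrt{544 + 4296590} = \sqrt{4297134}$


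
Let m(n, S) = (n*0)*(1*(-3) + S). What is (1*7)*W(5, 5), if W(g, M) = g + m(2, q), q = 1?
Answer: 35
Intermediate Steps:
m(n, S) = 0 (m(n, S) = 0*(-3 + S) = 0)
W(g, M) = g (W(g, M) = g + 0 = g)
(1*7)*W(5, 5) = (1*7)*5 = 7*5 = 35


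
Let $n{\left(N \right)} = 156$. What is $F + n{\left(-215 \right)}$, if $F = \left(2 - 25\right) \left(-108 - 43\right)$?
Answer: $3629$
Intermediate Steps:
$F = 3473$ ($F = \left(-23\right) \left(-151\right) = 3473$)
$F + n{\left(-215 \right)} = 3473 + 156 = 3629$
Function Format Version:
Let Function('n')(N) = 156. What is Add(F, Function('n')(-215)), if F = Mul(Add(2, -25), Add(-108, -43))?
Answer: 3629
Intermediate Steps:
F = 3473 (F = Mul(-23, -151) = 3473)
Add(F, Function('n')(-215)) = Add(3473, 156) = 3629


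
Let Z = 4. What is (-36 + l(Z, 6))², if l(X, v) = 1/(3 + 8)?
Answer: 156025/121 ≈ 1289.5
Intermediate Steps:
l(X, v) = 1/11
(-36 + l(Z, 6))² = (-36 + 1/11)² = (-395/11)² = 156025/121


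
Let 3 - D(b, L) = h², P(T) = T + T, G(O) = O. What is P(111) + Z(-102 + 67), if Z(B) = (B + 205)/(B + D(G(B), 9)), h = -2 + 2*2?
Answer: 3911/18 ≈ 217.28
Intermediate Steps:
h = 2 (h = -2 + 4 = 2)
P(T) = 2*T
D(b, L) = -1 (D(b, L) = 3 - 1*2² = 3 - 1*4 = 3 - 4 = -1)
Z(B) = (205 + B)/(-1 + B) (Z(B) = (B + 205)/(B - 1) = (205 + B)/(-1 + B))
P(111) + Z(-102 + 67) = 2*111 + (205 + (-102 + 67))/(-1 + (-102 + 67)) = 222 + (205 - 35)/(-1 - 35) = 222 + 170/(-36) = 222 - 1/36*170 = 222 - 85/18 = 3911/18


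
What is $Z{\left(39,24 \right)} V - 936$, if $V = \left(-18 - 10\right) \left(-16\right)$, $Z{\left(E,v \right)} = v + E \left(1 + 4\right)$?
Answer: $97176$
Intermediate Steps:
$Z{\left(E,v \right)} = v + 5 E$ ($Z{\left(E,v \right)} = v + E 5 = v + 5 E$)
$V = 448$ ($V = \left(-28\right) \left(-16\right) = 448$)
$Z{\left(39,24 \right)} V - 936 = \left(24 + 5 \cdot 39\right) 448 - 936 = \left(24 + 195\right) 448 - 936 = 219 \cdot 448 - 936 = 98112 - 936 = 97176$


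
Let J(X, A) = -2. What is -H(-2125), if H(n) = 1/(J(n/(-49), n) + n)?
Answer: 1/2127 ≈ 0.00047015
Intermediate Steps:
H(n) = 1/(-2 + n)
-H(-2125) = -1/(-2 - 2125) = -1/(-2127) = -1*(-1/2127) = 1/2127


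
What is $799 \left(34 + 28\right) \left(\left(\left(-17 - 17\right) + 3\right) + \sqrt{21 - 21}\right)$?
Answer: $-1535678$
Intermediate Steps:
$799 \left(34 + 28\right) \left(\left(\left(-17 - 17\right) + 3\right) + \sqrt{21 - 21}\right) = 799 \cdot 62 \left(\left(-34 + 3\right) + \sqrt{0}\right) = 799 \cdot 62 \left(-31 + 0\right) = 799 \cdot 62 \left(-31\right) = 799 \left(-1922\right) = -1535678$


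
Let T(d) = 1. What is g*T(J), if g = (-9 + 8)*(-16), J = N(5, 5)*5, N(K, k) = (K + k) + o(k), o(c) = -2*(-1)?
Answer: 16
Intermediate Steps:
o(c) = 2
N(K, k) = 2 + K + k (N(K, k) = (K + k) + 2 = 2 + K + k)
J = 60 (J = (2 + 5 + 5)*5 = 12*5 = 60)
g = 16 (g = -1*(-16) = 16)
g*T(J) = 16*1 = 16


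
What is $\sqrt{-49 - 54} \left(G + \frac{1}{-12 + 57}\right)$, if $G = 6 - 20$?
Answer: $- \frac{629 i \sqrt{103}}{45} \approx - 141.86 i$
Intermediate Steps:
$G = -14$ ($G = 6 - 20 = -14$)
$\sqrt{-49 - 54} \left(G + \frac{1}{-12 + 57}\right) = \sqrt{-49 - 54} \left(-14 + \frac{1}{-12 + 57}\right) = \sqrt{-103} \left(-14 + \frac{1}{45}\right) = i \sqrt{103} \left(-14 + \frac{1}{45}\right) = i \sqrt{103} \left(- \frac{629}{45}\right) = - \frac{629 i \sqrt{103}}{45}$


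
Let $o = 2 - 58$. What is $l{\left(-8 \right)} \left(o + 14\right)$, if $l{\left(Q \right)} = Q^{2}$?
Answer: $-2688$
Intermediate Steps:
$o = -56$
$l{\left(-8 \right)} \left(o + 14\right) = \left(-8\right)^{2} \left(-56 + 14\right) = 64 \left(-42\right) = -2688$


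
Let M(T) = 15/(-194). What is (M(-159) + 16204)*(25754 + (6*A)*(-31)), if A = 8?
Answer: 38140825613/97 ≈ 3.9320e+8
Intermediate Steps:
M(T) = -15/194 (M(T) = 15*(-1/194) = -15/194)
(M(-159) + 16204)*(25754 + (6*A)*(-31)) = (-15/194 + 16204)*(25754 + (6*8)*(-31)) = 3143561*(25754 + 48*(-31))/194 = 3143561*(25754 - 1488)/194 = (3143561/194)*24266 = 38140825613/97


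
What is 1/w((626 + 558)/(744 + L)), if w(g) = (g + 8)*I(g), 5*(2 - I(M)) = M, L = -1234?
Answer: 300125/4161456 ≈ 0.072120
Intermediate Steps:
I(M) = 2 - M/5
w(g) = (2 - g/5)*(8 + g) (w(g) = (g + 8)*(2 - g/5) = (8 + g)*(2 - g/5) = (2 - g/5)*(8 + g))
1/w((626 + 558)/(744 + L)) = 1/(-(-10 + (626 + 558)/(744 - 1234))*(8 + (626 + 558)/(744 - 1234))/5) = 1/(-(-10 + 1184/(-490))*(8 + 1184/(-490))/5) = 1/(-(-10 + 1184*(-1/490))*(8 + 1184*(-1/490))/5) = 1/(-(-10 - 592/245)*(8 - 592/245)/5) = 1/(-1/5*(-3042/245)*1368/245) = 1/(4161456/300125) = 300125/4161456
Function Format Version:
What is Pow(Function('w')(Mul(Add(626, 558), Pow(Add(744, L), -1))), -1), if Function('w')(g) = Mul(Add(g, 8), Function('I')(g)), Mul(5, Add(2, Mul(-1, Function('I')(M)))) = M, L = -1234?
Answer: Rational(300125, 4161456) ≈ 0.072120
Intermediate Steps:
Function('I')(M) = Add(2, Mul(Rational(-1, 5), M))
Function('w')(g) = Mul(Add(2, Mul(Rational(-1, 5), g)), Add(8, g)) (Function('w')(g) = Mul(Add(g, 8), Add(2, Mul(Rational(-1, 5), g))) = Mul(Add(8, g), Add(2, Mul(Rational(-1, 5), g))) = Mul(Add(2, Mul(Rational(-1, 5), g)), Add(8, g)))
Pow(Function('w')(Mul(Add(626, 558), Pow(Add(744, L), -1))), -1) = Pow(Mul(Rational(-1, 5), Add(-10, Mul(Add(626, 558), Pow(Add(744, -1234), -1))), Add(8, Mul(Add(626, 558), Pow(Add(744, -1234), -1)))), -1) = Pow(Mul(Rational(-1, 5), Add(-10, Mul(1184, Pow(-490, -1))), Add(8, Mul(1184, Pow(-490, -1)))), -1) = Pow(Mul(Rational(-1, 5), Add(-10, Mul(1184, Rational(-1, 490))), Add(8, Mul(1184, Rational(-1, 490)))), -1) = Pow(Mul(Rational(-1, 5), Add(-10, Rational(-592, 245)), Add(8, Rational(-592, 245))), -1) = Pow(Mul(Rational(-1, 5), Rational(-3042, 245), Rational(1368, 245)), -1) = Pow(Rational(4161456, 300125), -1) = Rational(300125, 4161456)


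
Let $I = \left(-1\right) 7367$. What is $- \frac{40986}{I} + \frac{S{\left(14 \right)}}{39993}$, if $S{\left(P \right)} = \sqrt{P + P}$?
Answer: $\frac{40986}{7367} + \frac{2 \sqrt{7}}{39993} \approx 5.5636$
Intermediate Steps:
$S{\left(P \right)} = \sqrt{2} \sqrt{P}$ ($S{\left(P \right)} = \sqrt{2 P} = \sqrt{2} \sqrt{P}$)
$I = -7367$
$- \frac{40986}{I} + \frac{S{\left(14 \right)}}{39993} = - \frac{40986}{-7367} + \frac{\sqrt{2} \sqrt{14}}{39993} = \left(-40986\right) \left(- \frac{1}{7367}\right) + 2 \sqrt{7} \cdot \frac{1}{39993} = \frac{40986}{7367} + \frac{2 \sqrt{7}}{39993}$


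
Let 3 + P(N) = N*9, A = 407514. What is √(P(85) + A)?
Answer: 6*√11341 ≈ 638.96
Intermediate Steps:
P(N) = -3 + 9*N (P(N) = -3 + N*9 = -3 + 9*N)
√(P(85) + A) = √((-3 + 9*85) + 407514) = √((-3 + 765) + 407514) = √(762 + 407514) = √408276 = 6*√11341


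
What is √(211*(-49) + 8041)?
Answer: I*√2298 ≈ 47.937*I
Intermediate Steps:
√(211*(-49) + 8041) = √(-10339 + 8041) = √(-2298) = I*√2298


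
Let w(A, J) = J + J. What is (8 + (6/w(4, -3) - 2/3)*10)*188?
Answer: -4888/3 ≈ -1629.3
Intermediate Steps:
w(A, J) = 2*J
(8 + (6/w(4, -3) - 2/3)*10)*188 = (8 + (6/((2*(-3))) - 2/3)*10)*188 = (8 + (6/(-6) - 2*⅓)*10)*188 = (8 + (6*(-⅙) - ⅔)*10)*188 = (8 + (-1 - ⅔)*10)*188 = (8 - 5/3*10)*188 = (8 - 50/3)*188 = -26/3*188 = -4888/3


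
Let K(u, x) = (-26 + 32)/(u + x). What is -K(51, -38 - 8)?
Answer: -6/5 ≈ -1.2000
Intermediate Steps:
K(u, x) = 6/(u + x)
-K(51, -38 - 8) = -6/(51 + (-38 - 8)) = -6/(51 - 46) = -6/5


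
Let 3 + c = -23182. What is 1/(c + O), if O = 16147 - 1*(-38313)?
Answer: 1/31275 ≈ 3.1974e-5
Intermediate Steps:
c = -23185 (c = -3 - 23182 = -23185)
O = 54460 (O = 16147 + 38313 = 54460)
1/(c + O) = 1/(-23185 + 54460) = 1/31275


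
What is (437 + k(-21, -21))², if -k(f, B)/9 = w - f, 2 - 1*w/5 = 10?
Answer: 369664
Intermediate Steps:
w = -40 (w = 10 - 5*10 = 10 - 50 = -40)
k(f, B) = 360 + 9*f (k(f, B) = -9*(-40 - f) = 360 + 9*f)
(437 + k(-21, -21))² = (437 + (360 + 9*(-21)))² = (437 + (360 - 189))² = (437 + 171)² = 608² = 369664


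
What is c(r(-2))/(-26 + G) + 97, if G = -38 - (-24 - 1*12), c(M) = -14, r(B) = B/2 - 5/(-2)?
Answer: 195/2 ≈ 97.500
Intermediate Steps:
r(B) = 5/2 + B/2 (r(B) = B*(½) - 5*(-½) = B/2 + 5/2 = 5/2 + B/2)
G = -2 (G = -38 - (-24 - 12) = -38 - 1*(-36) = -38 + 36 = -2)
c(r(-2))/(-26 + G) + 97 = -14/(-26 - 2) + 97 = -14/(-28) + 97 = -14*(-1/28) + 97 = ½ + 97 = 195/2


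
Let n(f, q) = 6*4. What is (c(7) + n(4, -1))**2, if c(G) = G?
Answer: 961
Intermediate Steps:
n(f, q) = 24
(c(7) + n(4, -1))**2 = (7 + 24)**2 = 31**2 = 961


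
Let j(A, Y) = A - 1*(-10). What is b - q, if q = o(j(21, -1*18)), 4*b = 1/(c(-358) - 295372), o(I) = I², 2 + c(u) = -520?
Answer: -1137416537/1183576 ≈ -961.00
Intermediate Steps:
c(u) = -522 (c(u) = -2 - 520 = -522)
j(A, Y) = 10 + A (j(A, Y) = A + 10 = 10 + A)
b = -1/1183576 (b = 1/(4*(-522 - 295372)) = (¼)/(-295894) = (¼)*(-1/295894) = -1/1183576 ≈ -8.4490e-7)
q = 961 (q = (10 + 21)² = 31² = 961)
b - q = -1/1183576 - 1*961 = -1/1183576 - 961 = -1137416537/1183576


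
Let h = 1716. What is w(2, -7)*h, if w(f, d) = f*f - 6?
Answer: -3432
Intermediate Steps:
w(f, d) = -6 + f² (w(f, d) = f² - 6 = -6 + f²)
w(2, -7)*h = (-6 + 2²)*1716 = (-6 + 4)*1716 = -2*1716 = -3432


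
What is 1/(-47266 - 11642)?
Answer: -1/58908 ≈ -1.6976e-5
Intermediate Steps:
1/(-47266 - 11642) = 1/(-58908) = -1/58908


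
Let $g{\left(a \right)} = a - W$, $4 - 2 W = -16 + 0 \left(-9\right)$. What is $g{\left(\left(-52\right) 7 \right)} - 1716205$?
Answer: $-1716579$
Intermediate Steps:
$W = 10$ ($W = 2 - \frac{-16 + 0 \left(-9\right)}{2} = 2 - \frac{-16 + 0}{2} = 2 - -8 = 2 + 8 = 10$)
$g{\left(a \right)} = -10 + a$ ($g{\left(a \right)} = a - 10 = -10 + a$)
$g{\left(\left(-52\right) 7 \right)} - 1716205 = \left(-10 - 364\right) - 1716205 = -374 - 1716205 = -1716579$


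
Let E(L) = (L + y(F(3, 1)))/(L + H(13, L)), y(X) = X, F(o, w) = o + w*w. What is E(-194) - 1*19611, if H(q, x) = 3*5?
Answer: -3510179/179 ≈ -19610.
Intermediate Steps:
H(q, x) = 15
F(o, w) = o + w²
E(L) = (4 + L)/(15 + L) (E(L) = (L + (3 + 1²))/(L + 15) = (L + (3 + 1))/(15 + L) = (L + 4)/(15 + L) = (4 + L)/(15 + L))
E(-194) - 1*19611 = (4 - 194)/(15 - 194) - 1*19611 = -190/(-179) - 19611 = -1/179*(-190) - 19611 = 190/179 - 19611 = -3510179/179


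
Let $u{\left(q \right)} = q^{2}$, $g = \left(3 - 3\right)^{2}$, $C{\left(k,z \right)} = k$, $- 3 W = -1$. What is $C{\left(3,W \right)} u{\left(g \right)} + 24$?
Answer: $24$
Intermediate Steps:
$W = \frac{1}{3}$ ($W = \left(- \frac{1}{3}\right) \left(-1\right) = \frac{1}{3} \approx 0.33333$)
$g = 0$ ($g = 0^{2} = 0$)
$C{\left(3,W \right)} u{\left(g \right)} + 24 = 3 \cdot 0^{2} + 24 = 3 \cdot 0 + 24 = 0 + 24 = 24$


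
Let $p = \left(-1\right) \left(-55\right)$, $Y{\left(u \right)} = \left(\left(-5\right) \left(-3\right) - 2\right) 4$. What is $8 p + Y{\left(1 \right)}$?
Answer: $492$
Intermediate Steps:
$Y{\left(u \right)} = 52$ ($Y{\left(u \right)} = \left(15 - 2\right) 4 = 13 \cdot 4 = 52$)
$p = 55$
$8 p + Y{\left(1 \right)} = 8 \cdot 55 + 52 = 440 + 52 = 492$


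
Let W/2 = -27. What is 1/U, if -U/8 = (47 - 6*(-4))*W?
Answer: 1/30672 ≈ 3.2603e-5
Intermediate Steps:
W = -54 (W = 2*(-27) = -54)
U = 30672 (U = -8*(47 - 6*(-4))*(-54) = -8*(47 + 24)*(-54) = -568*(-54) = -8*(-3834) = 30672)
1/U = 1/30672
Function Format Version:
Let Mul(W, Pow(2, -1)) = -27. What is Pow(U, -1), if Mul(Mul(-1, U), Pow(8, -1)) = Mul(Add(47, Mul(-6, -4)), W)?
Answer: Rational(1, 30672) ≈ 3.2603e-5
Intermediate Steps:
W = -54 (W = Mul(2, -27) = -54)
U = 30672 (U = Mul(-8, Mul(Add(47, Mul(-6, -4)), -54)) = Mul(-8, Mul(Add(47, 24), -54)) = Mul(-8, Mul(71, -54)) = Mul(-8, -3834) = 30672)
Pow(U, -1) = Pow(30672, -1) = Rational(1, 30672)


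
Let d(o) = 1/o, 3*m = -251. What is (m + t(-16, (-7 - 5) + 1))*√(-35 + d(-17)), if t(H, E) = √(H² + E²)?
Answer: 2*I*√2533*(-251 + 3*√377)/51 ≈ -380.43*I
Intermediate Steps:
m = -251/3 (m = (⅓)*(-251) = -251/3 ≈ -83.667)
t(H, E) = √(E² + H²)
(m + t(-16, (-7 - 5) + 1))*√(-35 + d(-17)) = (-251/3 + √(((-7 - 5) + 1)² + (-16)²))*√(-35 + 1/(-17)) = (-251/3 + √((-12 + 1)² + 256))*√(-35 - 1/17) = (-251/3 + √((-11)² + 256))*√(-596/17) = (-251/3 + √(121 + 256))*(2*I*√2533/17) = (-251/3 + √377)*(2*I*√2533/17) = 2*I*√2533*(-251/3 + √377)/17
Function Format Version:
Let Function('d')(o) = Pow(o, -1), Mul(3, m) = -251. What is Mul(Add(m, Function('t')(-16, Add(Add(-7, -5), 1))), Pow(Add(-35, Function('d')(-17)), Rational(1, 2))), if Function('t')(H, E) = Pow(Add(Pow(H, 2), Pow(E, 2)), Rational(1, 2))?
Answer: Mul(Rational(2, 51), I, Pow(2533, Rational(1, 2)), Add(-251, Mul(3, Pow(377, Rational(1, 2))))) ≈ Mul(-380.43, I)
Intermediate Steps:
m = Rational(-251, 3) (m = Mul(Rational(1, 3), -251) = Rational(-251, 3) ≈ -83.667)
Function('t')(H, E) = Pow(Add(Pow(E, 2), Pow(H, 2)), Rational(1, 2))
Mul(Add(m, Function('t')(-16, Add(Add(-7, -5), 1))), Pow(Add(-35, Function('d')(-17)), Rational(1, 2))) = Mul(Add(Rational(-251, 3), Pow(Add(Pow(Add(Add(-7, -5), 1), 2), Pow(-16, 2)), Rational(1, 2))), Pow(Add(-35, Pow(-17, -1)), Rational(1, 2))) = Mul(Add(Rational(-251, 3), Pow(Add(Pow(Add(-12, 1), 2), 256), Rational(1, 2))), Pow(Add(-35, Rational(-1, 17)), Rational(1, 2))) = Mul(Add(Rational(-251, 3), Pow(Add(Pow(-11, 2), 256), Rational(1, 2))), Pow(Rational(-596, 17), Rational(1, 2))) = Mul(Add(Rational(-251, 3), Pow(Add(121, 256), Rational(1, 2))), Mul(Rational(2, 17), I, Pow(2533, Rational(1, 2)))) = Mul(Add(Rational(-251, 3), Pow(377, Rational(1, 2))), Mul(Rational(2, 17), I, Pow(2533, Rational(1, 2)))) = Mul(Rational(2, 17), I, Pow(2533, Rational(1, 2)), Add(Rational(-251, 3), Pow(377, Rational(1, 2))))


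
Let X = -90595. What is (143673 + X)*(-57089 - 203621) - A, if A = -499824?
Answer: -13837465556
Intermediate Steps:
(143673 + X)*(-57089 - 203621) - A = (143673 - 90595)*(-57089 - 203621) - 1*(-499824) = 53078*(-260710) + 499824 = -13837965380 + 499824 = -13837465556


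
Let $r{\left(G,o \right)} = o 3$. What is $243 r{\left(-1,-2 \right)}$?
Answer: $-1458$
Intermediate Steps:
$r{\left(G,o \right)} = 3 o$
$243 r{\left(-1,-2 \right)} = 243 \cdot 3 \left(-2\right) = 243 \left(-6\right) = -1458$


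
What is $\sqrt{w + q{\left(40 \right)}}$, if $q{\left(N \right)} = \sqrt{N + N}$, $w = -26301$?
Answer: $\sqrt{-26301 + 4 \sqrt{5}} \approx 162.15 i$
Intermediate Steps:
$q{\left(N \right)} = \sqrt{2} \sqrt{N}$ ($q{\left(N \right)} = \sqrt{2 N} = \sqrt{2} \sqrt{N}$)
$\sqrt{w + q{\left(40 \right)}} = \sqrt{-26301 + \sqrt{2} \sqrt{40}} = \sqrt{-26301 + \sqrt{2} \cdot 2 \sqrt{10}} = \sqrt{-26301 + 4 \sqrt{5}}$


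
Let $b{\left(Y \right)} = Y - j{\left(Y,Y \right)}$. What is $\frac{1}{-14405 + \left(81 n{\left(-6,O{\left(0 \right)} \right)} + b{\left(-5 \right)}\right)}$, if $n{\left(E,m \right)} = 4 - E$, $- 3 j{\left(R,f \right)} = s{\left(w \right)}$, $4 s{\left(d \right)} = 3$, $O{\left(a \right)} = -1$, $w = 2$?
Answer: $- \frac{4}{54399} \approx -7.3531 \cdot 10^{-5}$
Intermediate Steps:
$s{\left(d \right)} = \frac{3}{4}$ ($s{\left(d \right)} = \frac{1}{4} \cdot 3 = \frac{3}{4}$)
$j{\left(R,f \right)} = - \frac{1}{4}$ ($j{\left(R,f \right)} = \left(- \frac{1}{3}\right) \frac{3}{4} = - \frac{1}{4}$)
$b{\left(Y \right)} = \frac{1}{4} + Y$ ($b{\left(Y \right)} = Y - - \frac{1}{4} = Y + \frac{1}{4} = \frac{1}{4} + Y$)
$\frac{1}{-14405 + \left(81 n{\left(-6,O{\left(0 \right)} \right)} + b{\left(-5 \right)}\right)} = \frac{1}{-14405 + \left(81 \left(4 - -6\right) + \left(\frac{1}{4} - 5\right)\right)} = \frac{1}{-14405 - \left(\frac{19}{4} - 81 \left(4 + 6\right)\right)} = \frac{1}{-14405 + \left(81 \cdot 10 - \frac{19}{4}\right)} = \frac{1}{-14405 + \left(810 - \frac{19}{4}\right)} = \frac{1}{-14405 + \frac{3221}{4}} = \frac{1}{- \frac{54399}{4}} = - \frac{4}{54399}$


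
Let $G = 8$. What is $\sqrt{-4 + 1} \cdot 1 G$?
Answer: $8 i \sqrt{3} \approx 13.856 i$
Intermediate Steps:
$\sqrt{-4 + 1} \cdot 1 G = \sqrt{-4 + 1} \cdot 1 \cdot 8 = \sqrt{-3} \cdot 1 \cdot 8 = i \sqrt{3} \cdot 1 \cdot 8 = i \sqrt{3} \cdot 8 = 8 i \sqrt{3}$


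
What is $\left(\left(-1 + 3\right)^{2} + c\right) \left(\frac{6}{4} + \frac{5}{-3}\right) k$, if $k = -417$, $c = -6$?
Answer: $-139$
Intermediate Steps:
$\left(\left(-1 + 3\right)^{2} + c\right) \left(\frac{6}{4} + \frac{5}{-3}\right) k = \left(\left(-1 + 3\right)^{2} - 6\right) \left(\frac{6}{4} + \frac{5}{-3}\right) \left(-417\right) = \left(2^{2} - 6\right) \left(6 \cdot \frac{1}{4} + 5 \left(- \frac{1}{3}\right)\right) \left(-417\right) = \left(4 - 6\right) \left(\frac{3}{2} - \frac{5}{3}\right) \left(-417\right) = \left(-2\right) \left(- \frac{1}{6}\right) \left(-417\right) = \frac{1}{3} \left(-417\right) = -139$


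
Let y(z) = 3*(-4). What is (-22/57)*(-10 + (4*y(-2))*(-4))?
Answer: -4004/57 ≈ -70.246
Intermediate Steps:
y(z) = -12
(-22/57)*(-10 + (4*y(-2))*(-4)) = (-22/57)*(-10 + (4*(-12))*(-4)) = (-22*1/57)*(-10 - 48*(-4)) = -22*(-10 + 192)/57 = -22/57*182 = -4004/57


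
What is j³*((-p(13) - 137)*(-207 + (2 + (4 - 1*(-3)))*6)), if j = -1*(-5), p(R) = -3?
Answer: 2562750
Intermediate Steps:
j = 5
j³*((-p(13) - 137)*(-207 + (2 + (4 - 1*(-3)))*6)) = 5³*((-1*(-3) - 137)*(-207 + (2 + (4 - 1*(-3)))*6)) = 125*((3 - 137)*(-207 + (2 + (4 + 3))*6)) = 125*(-134*(-207 + (2 + 7)*6)) = 125*(-134*(-207 + 9*6)) = 125*(-134*(-207 + 54)) = 125*(-134*(-153)) = 125*20502 = 2562750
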